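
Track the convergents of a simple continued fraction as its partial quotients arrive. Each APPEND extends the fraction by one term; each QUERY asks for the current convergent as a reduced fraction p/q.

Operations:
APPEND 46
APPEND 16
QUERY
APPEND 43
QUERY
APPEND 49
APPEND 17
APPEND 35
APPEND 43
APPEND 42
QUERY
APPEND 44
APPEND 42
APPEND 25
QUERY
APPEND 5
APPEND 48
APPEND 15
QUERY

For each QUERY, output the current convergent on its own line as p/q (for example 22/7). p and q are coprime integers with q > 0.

APPEND 46: p_0 = 46·1 + 0 = 46, q_0 = 46·0 + 1 = 1 → 46/1
APPEND 16: p_1 = 16·46 + 1 = 737, q_1 = 16·1 + 0 = 16 → 737/16
APPEND 43: p_2 = 43·737 + 46 = 31737, q_2 = 43·16 + 1 = 689 → 31737/689
APPEND 49: p_3 = 49·31737 + 737 = 1555850, q_3 = 49·689 + 16 = 33777 → 1555850/33777
APPEND 17: p_4 = 17·1555850 + 31737 = 26481187, q_4 = 17·33777 + 689 = 574898 → 26481187/574898
APPEND 35: p_5 = 35·26481187 + 1555850 = 928397395, q_5 = 35·574898 + 33777 = 20155207 → 928397395/20155207
APPEND 43: p_6 = 43·928397395 + 26481187 = 39947569172, q_6 = 43·20155207 + 574898 = 867248799 → 39947569172/867248799
APPEND 42: p_7 = 42·39947569172 + 928397395 = 1678726302619, q_7 = 42·867248799 + 20155207 = 36444604765 → 1678726302619/36444604765
APPEND 44: p_8 = 44·1678726302619 + 39947569172 = 73903904884408, q_8 = 44·36444604765 + 867248799 = 1604429858459 → 73903904884408/1604429858459
APPEND 42: p_9 = 42·73903904884408 + 1678726302619 = 3105642731447755, q_9 = 42·1604429858459 + 36444604765 = 67422498660043 → 3105642731447755/67422498660043
APPEND 25: p_10 = 25·3105642731447755 + 73903904884408 = 77714972191078283, q_10 = 25·67422498660043 + 1604429858459 = 1687166896359534 → 77714972191078283/1687166896359534
APPEND 5: p_11 = 5·77714972191078283 + 3105642731447755 = 391680503686839170, q_11 = 5·1687166896359534 + 67422498660043 = 8503256980457713 → 391680503686839170/8503256980457713
APPEND 48: p_12 = 48·391680503686839170 + 77714972191078283 = 18878379149159358443, q_12 = 48·8503256980457713 + 1687166896359534 = 409843501958329758 → 18878379149159358443/409843501958329758
APPEND 15: p_13 = 15·18878379149159358443 + 391680503686839170 = 283567367741077215815, q_13 = 15·409843501958329758 + 8503256980457713 = 6156155786355404083 → 283567367741077215815/6156155786355404083

737/16
31737/689
1678726302619/36444604765
77714972191078283/1687166896359534
283567367741077215815/6156155786355404083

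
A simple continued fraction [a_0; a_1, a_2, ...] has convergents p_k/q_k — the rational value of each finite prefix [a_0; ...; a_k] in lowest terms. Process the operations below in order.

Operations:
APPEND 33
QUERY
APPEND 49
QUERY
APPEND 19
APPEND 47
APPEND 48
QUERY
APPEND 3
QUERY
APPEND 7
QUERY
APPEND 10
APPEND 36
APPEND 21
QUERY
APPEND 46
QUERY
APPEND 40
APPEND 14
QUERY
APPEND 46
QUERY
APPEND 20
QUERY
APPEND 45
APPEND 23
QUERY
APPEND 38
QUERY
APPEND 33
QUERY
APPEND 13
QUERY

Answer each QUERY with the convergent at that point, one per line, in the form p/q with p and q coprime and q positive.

APPEND 33: p_0 = 33·1 + 0 = 33, q_0 = 33·0 + 1 = 1 → 33/1
APPEND 49: p_1 = 49·33 + 1 = 1618, q_1 = 49·1 + 0 = 49 → 1618/49
APPEND 19: p_2 = 19·1618 + 33 = 30775, q_2 = 19·49 + 1 = 932 → 30775/932
APPEND 47: p_3 = 47·30775 + 1618 = 1448043, q_3 = 47·932 + 49 = 43853 → 1448043/43853
APPEND 48: p_4 = 48·1448043 + 30775 = 69536839, q_4 = 48·43853 + 932 = 2105876 → 69536839/2105876
APPEND 3: p_5 = 3·69536839 + 1448043 = 210058560, q_5 = 3·2105876 + 43853 = 6361481 → 210058560/6361481
APPEND 7: p_6 = 7·210058560 + 69536839 = 1539946759, q_6 = 7·6361481 + 2105876 = 46636243 → 1539946759/46636243
APPEND 10: p_7 = 10·1539946759 + 210058560 = 15609526150, q_7 = 10·46636243 + 6361481 = 472723911 → 15609526150/472723911
APPEND 36: p_8 = 36·15609526150 + 1539946759 = 563482888159, q_8 = 36·472723911 + 46636243 = 17064697039 → 563482888159/17064697039
APPEND 21: p_9 = 21·563482888159 + 15609526150 = 11848750177489, q_9 = 21·17064697039 + 472723911 = 358831361730 → 11848750177489/358831361730
APPEND 46: p_10 = 46·11848750177489 + 563482888159 = 545605991052653, q_10 = 46·358831361730 + 17064697039 = 16523307336619 → 545605991052653/16523307336619
APPEND 40: p_11 = 40·545605991052653 + 11848750177489 = 21836088392283609, q_11 = 40·16523307336619 + 358831361730 = 661291124826490 → 21836088392283609/661291124826490
APPEND 14: p_12 = 14·21836088392283609 + 545605991052653 = 306250843483023179, q_12 = 14·661291124826490 + 16523307336619 = 9274599054907479 → 306250843483023179/9274599054907479
APPEND 46: p_13 = 46·306250843483023179 + 21836088392283609 = 14109374888611349843, q_13 = 46·9274599054907479 + 661291124826490 = 427292847650570524 → 14109374888611349843/427292847650570524
APPEND 20: p_14 = 20·14109374888611349843 + 306250843483023179 = 282493748615710020039, q_14 = 20·427292847650570524 + 9274599054907479 = 8555131552066317959 → 282493748615710020039/8555131552066317959
APPEND 45: p_15 = 45·282493748615710020039 + 14109374888611349843 = 12726328062595562251598, q_15 = 45·8555131552066317959 + 427292847650570524 = 385408212690634878679 → 12726328062595562251598/385408212690634878679
APPEND 23: p_16 = 23·12726328062595562251598 + 282493748615710020039 = 292988039188313641806793, q_16 = 23·385408212690634878679 + 8555131552066317959 = 8872944023436668527576 → 292988039188313641806793/8872944023436668527576
APPEND 38: p_17 = 38·292988039188313641806793 + 12726328062595562251598 = 11146271817218513950909732, q_17 = 38·8872944023436668527576 + 385408212690634878679 = 337557281103284038926567 → 11146271817218513950909732/337557281103284038926567
APPEND 33: p_18 = 33·11146271817218513950909732 + 292988039188313641806793 = 368119958007399274021827949, q_18 = 33·337557281103284038926567 + 8872944023436668527576 = 11148263220431809953104287 → 368119958007399274021827949/11148263220431809953104287
APPEND 13: p_19 = 13·368119958007399274021827949 + 11146271817218513950909732 = 4796705725913409076234673069, q_19 = 13·11148263220431809953104287 + 337557281103284038926567 = 145264979146716813429282298 → 4796705725913409076234673069/145264979146716813429282298

33/1
1618/49
69536839/2105876
210058560/6361481
1539946759/46636243
11848750177489/358831361730
545605991052653/16523307336619
306250843483023179/9274599054907479
14109374888611349843/427292847650570524
282493748615710020039/8555131552066317959
292988039188313641806793/8872944023436668527576
11146271817218513950909732/337557281103284038926567
368119958007399274021827949/11148263220431809953104287
4796705725913409076234673069/145264979146716813429282298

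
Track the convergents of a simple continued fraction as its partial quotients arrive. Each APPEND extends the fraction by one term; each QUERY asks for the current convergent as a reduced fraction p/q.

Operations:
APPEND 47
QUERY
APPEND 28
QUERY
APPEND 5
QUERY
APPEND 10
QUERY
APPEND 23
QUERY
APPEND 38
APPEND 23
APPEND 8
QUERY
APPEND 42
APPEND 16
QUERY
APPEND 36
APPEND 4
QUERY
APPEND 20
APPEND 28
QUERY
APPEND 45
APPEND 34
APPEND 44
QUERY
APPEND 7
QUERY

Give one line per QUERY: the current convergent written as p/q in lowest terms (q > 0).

APPEND 47: p_0 = 47·1 + 0 = 47, q_0 = 47·0 + 1 = 1 → 47/1
APPEND 28: p_1 = 28·47 + 1 = 1317, q_1 = 28·1 + 0 = 28 → 1317/28
APPEND 5: p_2 = 5·1317 + 47 = 6632, q_2 = 5·28 + 1 = 141 → 6632/141
APPEND 10: p_3 = 10·6632 + 1317 = 67637, q_3 = 10·141 + 28 = 1438 → 67637/1438
APPEND 23: p_4 = 23·67637 + 6632 = 1562283, q_4 = 23·1438 + 141 = 33215 → 1562283/33215
APPEND 38: p_5 = 38·1562283 + 67637 = 59434391, q_5 = 38·33215 + 1438 = 1263608 → 59434391/1263608
APPEND 23: p_6 = 23·59434391 + 1562283 = 1368553276, q_6 = 23·1263608 + 33215 = 29096199 → 1368553276/29096199
APPEND 8: p_7 = 8·1368553276 + 59434391 = 11007860599, q_7 = 8·29096199 + 1263608 = 234033200 → 11007860599/234033200
APPEND 42: p_8 = 42·11007860599 + 1368553276 = 463698698434, q_8 = 42·234033200 + 29096199 = 9858490599 → 463698698434/9858490599
APPEND 16: p_9 = 16·463698698434 + 11007860599 = 7430187035543, q_9 = 16·9858490599 + 234033200 = 157969882784 → 7430187035543/157969882784
APPEND 36: p_10 = 36·7430187035543 + 463698698434 = 267950431977982, q_10 = 36·157969882784 + 9858490599 = 5696774270823 → 267950431977982/5696774270823
APPEND 4: p_11 = 4·267950431977982 + 7430187035543 = 1079231914947471, q_11 = 4·5696774270823 + 157969882784 = 22945066966076 → 1079231914947471/22945066966076
APPEND 20: p_12 = 20·1079231914947471 + 267950431977982 = 21852588730927402, q_12 = 20·22945066966076 + 5696774270823 = 464598113592343 → 21852588730927402/464598113592343
APPEND 28: p_13 = 28·21852588730927402 + 1079231914947471 = 612951716380914727, q_13 = 28·464598113592343 + 22945066966076 = 13031692247551680 → 612951716380914727/13031692247551680
APPEND 45: p_14 = 45·612951716380914727 + 21852588730927402 = 27604679825872090117, q_14 = 45·13031692247551680 + 464598113592343 = 586890749253417943 → 27604679825872090117/586890749253417943
APPEND 34: p_15 = 34·27604679825872090117 + 612951716380914727 = 939172065796031978705, q_15 = 34·586890749253417943 + 13031692247551680 = 19967317166863761742 → 939172065796031978705/19967317166863761742
APPEND 44: p_16 = 44·939172065796031978705 + 27604679825872090117 = 41351175574851279153137, q_16 = 44·19967317166863761742 + 586890749253417943 = 879148846091258934591 → 41351175574851279153137/879148846091258934591
APPEND 7: p_17 = 7·41351175574851279153137 + 939172065796031978705 = 290397401089754986050664, q_17 = 7·879148846091258934591 + 19967317166863761742 = 6174009239805676303879 → 290397401089754986050664/6174009239805676303879

47/1
1317/28
6632/141
67637/1438
1562283/33215
11007860599/234033200
7430187035543/157969882784
1079231914947471/22945066966076
612951716380914727/13031692247551680
41351175574851279153137/879148846091258934591
290397401089754986050664/6174009239805676303879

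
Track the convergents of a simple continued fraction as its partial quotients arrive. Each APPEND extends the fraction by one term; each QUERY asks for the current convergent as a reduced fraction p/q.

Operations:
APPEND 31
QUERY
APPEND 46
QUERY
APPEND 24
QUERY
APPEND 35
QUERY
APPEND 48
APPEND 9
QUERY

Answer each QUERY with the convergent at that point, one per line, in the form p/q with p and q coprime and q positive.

31/1
1427/46
34279/1105
1201192/38721
520424647/16776138

APPEND 31: p_0 = 31·1 + 0 = 31, q_0 = 31·0 + 1 = 1 → 31/1
APPEND 46: p_1 = 46·31 + 1 = 1427, q_1 = 46·1 + 0 = 46 → 1427/46
APPEND 24: p_2 = 24·1427 + 31 = 34279, q_2 = 24·46 + 1 = 1105 → 34279/1105
APPEND 35: p_3 = 35·34279 + 1427 = 1201192, q_3 = 35·1105 + 46 = 38721 → 1201192/38721
APPEND 48: p_4 = 48·1201192 + 34279 = 57691495, q_4 = 48·38721 + 1105 = 1859713 → 57691495/1859713
APPEND 9: p_5 = 9·57691495 + 1201192 = 520424647, q_5 = 9·1859713 + 38721 = 16776138 → 520424647/16776138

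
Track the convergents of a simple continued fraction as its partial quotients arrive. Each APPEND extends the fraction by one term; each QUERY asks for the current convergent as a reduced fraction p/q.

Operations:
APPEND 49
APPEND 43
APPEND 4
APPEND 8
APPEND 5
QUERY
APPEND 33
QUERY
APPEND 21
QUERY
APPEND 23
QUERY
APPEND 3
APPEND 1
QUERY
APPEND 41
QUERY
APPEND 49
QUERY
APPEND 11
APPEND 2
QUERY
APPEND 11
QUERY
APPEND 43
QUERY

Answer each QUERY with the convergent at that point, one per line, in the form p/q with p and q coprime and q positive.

358261/7308
11892569/242591
250102210/5101719
5764243399/117582128
23307075806/475430231
973132940453/19850487574
47706821158003/973149321357
1099203152514975/22422135366359
12616982843343211/257367982052450
543629465416273048/11089245363621709

APPEND 49: p_0 = 49·1 + 0 = 49, q_0 = 49·0 + 1 = 1 → 49/1
APPEND 43: p_1 = 43·49 + 1 = 2108, q_1 = 43·1 + 0 = 43 → 2108/43
APPEND 4: p_2 = 4·2108 + 49 = 8481, q_2 = 4·43 + 1 = 173 → 8481/173
APPEND 8: p_3 = 8·8481 + 2108 = 69956, q_3 = 8·173 + 43 = 1427 → 69956/1427
APPEND 5: p_4 = 5·69956 + 8481 = 358261, q_4 = 5·1427 + 173 = 7308 → 358261/7308
APPEND 33: p_5 = 33·358261 + 69956 = 11892569, q_5 = 33·7308 + 1427 = 242591 → 11892569/242591
APPEND 21: p_6 = 21·11892569 + 358261 = 250102210, q_6 = 21·242591 + 7308 = 5101719 → 250102210/5101719
APPEND 23: p_7 = 23·250102210 + 11892569 = 5764243399, q_7 = 23·5101719 + 242591 = 117582128 → 5764243399/117582128
APPEND 3: p_8 = 3·5764243399 + 250102210 = 17542832407, q_8 = 3·117582128 + 5101719 = 357848103 → 17542832407/357848103
APPEND 1: p_9 = 1·17542832407 + 5764243399 = 23307075806, q_9 = 1·357848103 + 117582128 = 475430231 → 23307075806/475430231
APPEND 41: p_10 = 41·23307075806 + 17542832407 = 973132940453, q_10 = 41·475430231 + 357848103 = 19850487574 → 973132940453/19850487574
APPEND 49: p_11 = 49·973132940453 + 23307075806 = 47706821158003, q_11 = 49·19850487574 + 475430231 = 973149321357 → 47706821158003/973149321357
APPEND 11: p_12 = 11·47706821158003 + 973132940453 = 525748165678486, q_12 = 11·973149321357 + 19850487574 = 10724493022501 → 525748165678486/10724493022501
APPEND 2: p_13 = 2·525748165678486 + 47706821158003 = 1099203152514975, q_13 = 2·10724493022501 + 973149321357 = 22422135366359 → 1099203152514975/22422135366359
APPEND 11: p_14 = 11·1099203152514975 + 525748165678486 = 12616982843343211, q_14 = 11·22422135366359 + 10724493022501 = 257367982052450 → 12616982843343211/257367982052450
APPEND 43: p_15 = 43·12616982843343211 + 1099203152514975 = 543629465416273048, q_15 = 43·257367982052450 + 22422135366359 = 11089245363621709 → 543629465416273048/11089245363621709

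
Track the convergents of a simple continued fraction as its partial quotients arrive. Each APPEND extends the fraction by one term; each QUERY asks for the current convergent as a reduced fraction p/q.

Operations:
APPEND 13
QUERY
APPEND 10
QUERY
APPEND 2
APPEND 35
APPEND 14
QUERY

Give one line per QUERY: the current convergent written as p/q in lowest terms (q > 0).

APPEND 13: p_0 = 13·1 + 0 = 13, q_0 = 13·0 + 1 = 1 → 13/1
APPEND 10: p_1 = 10·13 + 1 = 131, q_1 = 10·1 + 0 = 10 → 131/10
APPEND 2: p_2 = 2·131 + 13 = 275, q_2 = 2·10 + 1 = 21 → 275/21
APPEND 35: p_3 = 35·275 + 131 = 9756, q_3 = 35·21 + 10 = 745 → 9756/745
APPEND 14: p_4 = 14·9756 + 275 = 136859, q_4 = 14·745 + 21 = 10451 → 136859/10451

13/1
131/10
136859/10451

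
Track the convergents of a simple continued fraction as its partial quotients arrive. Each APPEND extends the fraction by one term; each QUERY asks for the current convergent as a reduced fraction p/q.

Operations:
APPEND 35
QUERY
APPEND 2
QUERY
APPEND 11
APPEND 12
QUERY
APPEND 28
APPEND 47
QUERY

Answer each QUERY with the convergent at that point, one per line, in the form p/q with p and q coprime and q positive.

35/1
71/2
9863/278
13027923/367207

APPEND 35: p_0 = 35·1 + 0 = 35, q_0 = 35·0 + 1 = 1 → 35/1
APPEND 2: p_1 = 2·35 + 1 = 71, q_1 = 2·1 + 0 = 2 → 71/2
APPEND 11: p_2 = 11·71 + 35 = 816, q_2 = 11·2 + 1 = 23 → 816/23
APPEND 12: p_3 = 12·816 + 71 = 9863, q_3 = 12·23 + 2 = 278 → 9863/278
APPEND 28: p_4 = 28·9863 + 816 = 276980, q_4 = 28·278 + 23 = 7807 → 276980/7807
APPEND 47: p_5 = 47·276980 + 9863 = 13027923, q_5 = 47·7807 + 278 = 367207 → 13027923/367207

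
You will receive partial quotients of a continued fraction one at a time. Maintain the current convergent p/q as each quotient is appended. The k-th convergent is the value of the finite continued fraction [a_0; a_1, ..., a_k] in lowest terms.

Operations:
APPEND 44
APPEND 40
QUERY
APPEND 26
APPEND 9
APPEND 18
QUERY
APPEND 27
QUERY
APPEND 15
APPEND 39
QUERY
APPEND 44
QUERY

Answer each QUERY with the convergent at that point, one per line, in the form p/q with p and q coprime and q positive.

APPEND 44: p_0 = 44·1 + 0 = 44, q_0 = 44·0 + 1 = 1 → 44/1
APPEND 40: p_1 = 40·44 + 1 = 1761, q_1 = 40·1 + 0 = 40 → 1761/40
APPEND 26: p_2 = 26·1761 + 44 = 45830, q_2 = 26·40 + 1 = 1041 → 45830/1041
APPEND 9: p_3 = 9·45830 + 1761 = 414231, q_3 = 9·1041 + 40 = 9409 → 414231/9409
APPEND 18: p_4 = 18·414231 + 45830 = 7501988, q_4 = 18·9409 + 1041 = 170403 → 7501988/170403
APPEND 27: p_5 = 27·7501988 + 414231 = 202967907, q_5 = 27·170403 + 9409 = 4610290 → 202967907/4610290
APPEND 15: p_6 = 15·202967907 + 7501988 = 3052020593, q_6 = 15·4610290 + 170403 = 69324753 → 3052020593/69324753
APPEND 39: p_7 = 39·3052020593 + 202967907 = 119231771034, q_7 = 39·69324753 + 4610290 = 2708275657 → 119231771034/2708275657
APPEND 44: p_8 = 44·119231771034 + 3052020593 = 5249249946089, q_8 = 44·2708275657 + 69324753 = 119233453661 → 5249249946089/119233453661

1761/40
7501988/170403
202967907/4610290
119231771034/2708275657
5249249946089/119233453661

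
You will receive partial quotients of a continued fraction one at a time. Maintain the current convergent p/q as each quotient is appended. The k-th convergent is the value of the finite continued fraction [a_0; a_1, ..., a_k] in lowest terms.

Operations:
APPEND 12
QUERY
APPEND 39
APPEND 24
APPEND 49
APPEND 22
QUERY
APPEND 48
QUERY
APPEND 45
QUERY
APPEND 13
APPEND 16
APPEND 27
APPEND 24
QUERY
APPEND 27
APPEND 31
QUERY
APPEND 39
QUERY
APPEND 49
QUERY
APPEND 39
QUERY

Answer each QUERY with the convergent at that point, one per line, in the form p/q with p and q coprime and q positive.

APPEND 12: p_0 = 12·1 + 0 = 12, q_0 = 12·0 + 1 = 1 → 12/1
APPEND 39: p_1 = 39·12 + 1 = 469, q_1 = 39·1 + 0 = 39 → 469/39
APPEND 24: p_2 = 24·469 + 12 = 11268, q_2 = 24·39 + 1 = 937 → 11268/937
APPEND 49: p_3 = 49·11268 + 469 = 552601, q_3 = 49·937 + 39 = 45952 → 552601/45952
APPEND 22: p_4 = 22·552601 + 11268 = 12168490, q_4 = 22·45952 + 937 = 1011881 → 12168490/1011881
APPEND 48: p_5 = 48·12168490 + 552601 = 584640121, q_5 = 48·1011881 + 45952 = 48616240 → 584640121/48616240
APPEND 45: p_6 = 45·584640121 + 12168490 = 26320973935, q_6 = 45·48616240 + 1011881 = 2188742681 → 26320973935/2188742681
APPEND 13: p_7 = 13·26320973935 + 584640121 = 342757301276, q_7 = 13·2188742681 + 48616240 = 28502271093 → 342757301276/28502271093
APPEND 16: p_8 = 16·342757301276 + 26320973935 = 5510437794351, q_8 = 16·28502271093 + 2188742681 = 458225080169 → 5510437794351/458225080169
APPEND 27: p_9 = 27·5510437794351 + 342757301276 = 149124577748753, q_9 = 27·458225080169 + 28502271093 = 12400579435656 → 149124577748753/12400579435656
APPEND 24: p_10 = 24·149124577748753 + 5510437794351 = 3584500303764423, q_10 = 24·12400579435656 + 458225080169 = 298072131535913 → 3584500303764423/298072131535913
APPEND 27: p_11 = 27·3584500303764423 + 149124577748753 = 96930632779388174, q_11 = 27·298072131535913 + 12400579435656 = 8060348130905307 → 96930632779388174/8060348130905307
APPEND 31: p_12 = 31·96930632779388174 + 3584500303764423 = 3008434116464797817, q_12 = 31·8060348130905307 + 298072131535913 = 250168864189600430 → 3008434116464797817/250168864189600430
APPEND 39: p_13 = 39·3008434116464797817 + 96930632779388174 = 117425861174906503037, q_13 = 39·250168864189600430 + 8060348130905307 = 9764646051525322077 → 117425861174906503037/9764646051525322077
APPEND 49: p_14 = 49·117425861174906503037 + 3008434116464797817 = 5756875631686883446630, q_14 = 49·9764646051525322077 + 250168864189600430 = 478717825388930382203 → 5756875631686883446630/478717825388930382203
APPEND 39: p_15 = 39·5756875631686883446630 + 117425861174906503037 = 224635575496963360921607, q_15 = 39·478717825388930382203 + 9764646051525322077 = 18679759836219810227994 → 224635575496963360921607/18679759836219810227994

12/1
12168490/1011881
584640121/48616240
26320973935/2188742681
3584500303764423/298072131535913
3008434116464797817/250168864189600430
117425861174906503037/9764646051525322077
5756875631686883446630/478717825388930382203
224635575496963360921607/18679759836219810227994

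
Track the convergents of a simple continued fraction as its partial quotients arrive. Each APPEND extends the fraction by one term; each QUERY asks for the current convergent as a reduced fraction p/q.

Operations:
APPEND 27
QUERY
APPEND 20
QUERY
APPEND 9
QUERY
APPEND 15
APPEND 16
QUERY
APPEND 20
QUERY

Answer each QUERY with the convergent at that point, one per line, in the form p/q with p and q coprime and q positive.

27/1
541/20
4896/181
1188592/43941
23845821/881555

APPEND 27: p_0 = 27·1 + 0 = 27, q_0 = 27·0 + 1 = 1 → 27/1
APPEND 20: p_1 = 20·27 + 1 = 541, q_1 = 20·1 + 0 = 20 → 541/20
APPEND 9: p_2 = 9·541 + 27 = 4896, q_2 = 9·20 + 1 = 181 → 4896/181
APPEND 15: p_3 = 15·4896 + 541 = 73981, q_3 = 15·181 + 20 = 2735 → 73981/2735
APPEND 16: p_4 = 16·73981 + 4896 = 1188592, q_4 = 16·2735 + 181 = 43941 → 1188592/43941
APPEND 20: p_5 = 20·1188592 + 73981 = 23845821, q_5 = 20·43941 + 2735 = 881555 → 23845821/881555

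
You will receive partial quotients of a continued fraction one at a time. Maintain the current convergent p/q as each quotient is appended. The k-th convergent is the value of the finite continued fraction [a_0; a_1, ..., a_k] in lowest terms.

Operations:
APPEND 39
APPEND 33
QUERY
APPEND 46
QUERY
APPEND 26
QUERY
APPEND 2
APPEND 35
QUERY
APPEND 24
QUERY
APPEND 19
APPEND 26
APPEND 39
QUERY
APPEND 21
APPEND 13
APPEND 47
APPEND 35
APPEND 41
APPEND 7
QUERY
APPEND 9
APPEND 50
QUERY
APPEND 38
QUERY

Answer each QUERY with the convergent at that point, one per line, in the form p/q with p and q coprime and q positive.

APPEND 39: p_0 = 39·1 + 0 = 39, q_0 = 39·0 + 1 = 1 → 39/1
APPEND 33: p_1 = 33·39 + 1 = 1288, q_1 = 33·1 + 0 = 33 → 1288/33
APPEND 46: p_2 = 46·1288 + 39 = 59287, q_2 = 46·33 + 1 = 1519 → 59287/1519
APPEND 26: p_3 = 26·59287 + 1288 = 1542750, q_3 = 26·1519 + 33 = 39527 → 1542750/39527
APPEND 2: p_4 = 2·1542750 + 59287 = 3144787, q_4 = 2·39527 + 1519 = 80573 → 3144787/80573
APPEND 35: p_5 = 35·3144787 + 1542750 = 111610295, q_5 = 35·80573 + 39527 = 2859582 → 111610295/2859582
APPEND 24: p_6 = 24·111610295 + 3144787 = 2681791867, q_6 = 24·2859582 + 80573 = 68710541 → 2681791867/68710541
APPEND 19: p_7 = 19·2681791867 + 111610295 = 51065655768, q_7 = 19·68710541 + 2859582 = 1308359861 → 51065655768/1308359861
APPEND 26: p_8 = 26·51065655768 + 2681791867 = 1330388841835, q_8 = 26·1308359861 + 68710541 = 34086066927 → 1330388841835/34086066927
APPEND 39: p_9 = 39·1330388841835 + 51065655768 = 51936230487333, q_9 = 39·34086066927 + 1308359861 = 1330664970014 → 51936230487333/1330664970014
APPEND 21: p_10 = 21·51936230487333 + 1330388841835 = 1091991229075828, q_10 = 21·1330664970014 + 34086066927 = 27978050437221 → 1091991229075828/27978050437221
APPEND 13: p_11 = 13·1091991229075828 + 51936230487333 = 14247822208473097, q_11 = 13·27978050437221 + 1330664970014 = 365045320653887 → 14247822208473097/365045320653887
APPEND 47: p_12 = 47·14247822208473097 + 1091991229075828 = 670739635027311387, q_12 = 47·365045320653887 + 27978050437221 = 17185108121169910 → 670739635027311387/17185108121169910
APPEND 35: p_13 = 35·670739635027311387 + 14247822208473097 = 23490135048164371642, q_13 = 35·17185108121169910 + 365045320653887 = 601843829561600737 → 23490135048164371642/601843829561600737
APPEND 41: p_14 = 41·23490135048164371642 + 670739635027311387 = 963766276609766548709, q_14 = 41·601843829561600737 + 17185108121169910 = 24692782120146800127 → 963766276609766548709/24692782120146800127
APPEND 7: p_15 = 7·963766276609766548709 + 23490135048164371642 = 6769854071316530212605, q_15 = 7·24692782120146800127 + 601843829561600737 = 173451318670589201626 → 6769854071316530212605/173451318670589201626
APPEND 9: p_16 = 9·6769854071316530212605 + 963766276609766548709 = 61892452918458538462154, q_16 = 9·173451318670589201626 + 24692782120146800127 = 1585754650155449614761 → 61892452918458538462154/1585754650155449614761
APPEND 50: p_17 = 50·61892452918458538462154 + 6769854071316530212605 = 3101392499994243453320305, q_17 = 50·1585754650155449614761 + 173451318670589201626 = 79461183826443069939676 → 3101392499994243453320305/79461183826443069939676
APPEND 38: p_18 = 38·3101392499994243453320305 + 61892452918458538462154 = 117914807452699709764633744, q_18 = 38·79461183826443069939676 + 1585754650155449614761 = 3021110740054992107322449 → 117914807452699709764633744/3021110740054992107322449

1288/33
59287/1519
1542750/39527
111610295/2859582
2681791867/68710541
51936230487333/1330664970014
6769854071316530212605/173451318670589201626
3101392499994243453320305/79461183826443069939676
117914807452699709764633744/3021110740054992107322449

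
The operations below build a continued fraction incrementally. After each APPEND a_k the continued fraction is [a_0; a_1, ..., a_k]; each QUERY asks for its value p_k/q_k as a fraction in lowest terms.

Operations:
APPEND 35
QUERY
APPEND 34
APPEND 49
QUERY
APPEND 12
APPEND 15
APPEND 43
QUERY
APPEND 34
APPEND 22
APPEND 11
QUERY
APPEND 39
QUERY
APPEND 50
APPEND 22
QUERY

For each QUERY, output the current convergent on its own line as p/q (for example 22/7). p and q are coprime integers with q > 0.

APPEND 35: p_0 = 35·1 + 0 = 35, q_0 = 35·0 + 1 = 1 → 35/1
APPEND 34: p_1 = 34·35 + 1 = 1191, q_1 = 34·1 + 0 = 34 → 1191/34
APPEND 49: p_2 = 49·1191 + 35 = 58394, q_2 = 49·34 + 1 = 1667 → 58394/1667
APPEND 12: p_3 = 12·58394 + 1191 = 701919, q_3 = 12·1667 + 34 = 20038 → 701919/20038
APPEND 15: p_4 = 15·701919 + 58394 = 10587179, q_4 = 15·20038 + 1667 = 302237 → 10587179/302237
APPEND 43: p_5 = 43·10587179 + 701919 = 455950616, q_5 = 43·302237 + 20038 = 13016229 → 455950616/13016229
APPEND 34: p_6 = 34·455950616 + 10587179 = 15512908123, q_6 = 34·13016229 + 302237 = 442854023 → 15512908123/442854023
APPEND 22: p_7 = 22·15512908123 + 455950616 = 341739929322, q_7 = 22·442854023 + 13016229 = 9755804735 → 341739929322/9755804735
APPEND 11: p_8 = 11·341739929322 + 15512908123 = 3774652130665, q_8 = 11·9755804735 + 442854023 = 107756706108 → 3774652130665/107756706108
APPEND 39: p_9 = 39·3774652130665 + 341739929322 = 147553173025257, q_9 = 39·107756706108 + 9755804735 = 4212267342947 → 147553173025257/4212267342947
APPEND 50: p_10 = 50·147553173025257 + 3774652130665 = 7381433303393515, q_10 = 50·4212267342947 + 107756706108 = 210721123853458 → 7381433303393515/210721123853458
APPEND 22: p_11 = 22·7381433303393515 + 147553173025257 = 162539085847682587, q_11 = 22·210721123853458 + 4212267342947 = 4640076992119023 → 162539085847682587/4640076992119023

35/1
58394/1667
455950616/13016229
3774652130665/107756706108
147553173025257/4212267342947
162539085847682587/4640076992119023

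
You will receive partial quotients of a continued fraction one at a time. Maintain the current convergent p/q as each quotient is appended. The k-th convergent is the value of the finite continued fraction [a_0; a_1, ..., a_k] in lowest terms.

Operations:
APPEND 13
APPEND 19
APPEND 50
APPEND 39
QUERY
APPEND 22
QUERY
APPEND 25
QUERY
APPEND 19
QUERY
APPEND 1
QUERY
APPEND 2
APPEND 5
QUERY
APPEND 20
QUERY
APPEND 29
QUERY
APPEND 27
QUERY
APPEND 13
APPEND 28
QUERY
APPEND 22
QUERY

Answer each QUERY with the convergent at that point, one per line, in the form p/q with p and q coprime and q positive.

APPEND 13: p_0 = 13·1 + 0 = 13, q_0 = 13·0 + 1 = 1 → 13/1
APPEND 19: p_1 = 19·13 + 1 = 248, q_1 = 19·1 + 0 = 19 → 248/19
APPEND 50: p_2 = 50·248 + 13 = 12413, q_2 = 50·19 + 1 = 951 → 12413/951
APPEND 39: p_3 = 39·12413 + 248 = 484355, q_3 = 39·951 + 19 = 37108 → 484355/37108
APPEND 22: p_4 = 22·484355 + 12413 = 10668223, q_4 = 22·37108 + 951 = 817327 → 10668223/817327
APPEND 25: p_5 = 25·10668223 + 484355 = 267189930, q_5 = 25·817327 + 37108 = 20470283 → 267189930/20470283
APPEND 19: p_6 = 19·267189930 + 10668223 = 5087276893, q_6 = 19·20470283 + 817327 = 389752704 → 5087276893/389752704
APPEND 1: p_7 = 1·5087276893 + 267189930 = 5354466823, q_7 = 1·389752704 + 20470283 = 410222987 → 5354466823/410222987
APPEND 2: p_8 = 2·5354466823 + 5087276893 = 15796210539, q_8 = 2·410222987 + 389752704 = 1210198678 → 15796210539/1210198678
APPEND 5: p_9 = 5·15796210539 + 5354466823 = 84335519518, q_9 = 5·1210198678 + 410222987 = 6461216377 → 84335519518/6461216377
APPEND 20: p_10 = 20·84335519518 + 15796210539 = 1702506600899, q_10 = 20·6461216377 + 1210198678 = 130434526218 → 1702506600899/130434526218
APPEND 29: p_11 = 29·1702506600899 + 84335519518 = 49457026945589, q_11 = 29·130434526218 + 6461216377 = 3789062476699 → 49457026945589/3789062476699
APPEND 27: p_12 = 27·49457026945589 + 1702506600899 = 1337042234131802, q_12 = 27·3789062476699 + 130434526218 = 102435121397091 → 1337042234131802/102435121397091
APPEND 13: p_13 = 13·1337042234131802 + 49457026945589 = 17431006070659015, q_13 = 13·102435121397091 + 3789062476699 = 1335445640638882 → 17431006070659015/1335445640638882
APPEND 28: p_14 = 28·17431006070659015 + 1337042234131802 = 489405212212584222, q_14 = 28·1335445640638882 + 102435121397091 = 37494913059285787 → 489405212212584222/37494913059285787
APPEND 22: p_15 = 22·489405212212584222 + 17431006070659015 = 10784345674747511899, q_15 = 22·37494913059285787 + 1335445640638882 = 826223532944926196 → 10784345674747511899/826223532944926196

484355/37108
10668223/817327
267189930/20470283
5087276893/389752704
5354466823/410222987
84335519518/6461216377
1702506600899/130434526218
49457026945589/3789062476699
1337042234131802/102435121397091
489405212212584222/37494913059285787
10784345674747511899/826223532944926196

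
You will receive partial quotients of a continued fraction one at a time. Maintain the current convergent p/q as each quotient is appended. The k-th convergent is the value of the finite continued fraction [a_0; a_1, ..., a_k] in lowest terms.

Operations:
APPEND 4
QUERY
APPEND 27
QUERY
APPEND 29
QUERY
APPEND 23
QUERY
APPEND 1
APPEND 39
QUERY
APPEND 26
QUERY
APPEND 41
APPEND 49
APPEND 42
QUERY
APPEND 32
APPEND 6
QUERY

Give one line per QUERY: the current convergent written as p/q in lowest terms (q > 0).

APPEND 4: p_0 = 4·1 + 0 = 4, q_0 = 4·0 + 1 = 1 → 4/1
APPEND 27: p_1 = 27·4 + 1 = 109, q_1 = 27·1 + 0 = 27 → 109/27
APPEND 29: p_2 = 29·109 + 4 = 3165, q_2 = 29·27 + 1 = 784 → 3165/784
APPEND 23: p_3 = 23·3165 + 109 = 72904, q_3 = 23·784 + 27 = 18059 → 72904/18059
APPEND 1: p_4 = 1·72904 + 3165 = 76069, q_4 = 1·18059 + 784 = 18843 → 76069/18843
APPEND 39: p_5 = 39·76069 + 72904 = 3039595, q_5 = 39·18843 + 18059 = 752936 → 3039595/752936
APPEND 26: p_6 = 26·3039595 + 76069 = 79105539, q_6 = 26·752936 + 18843 = 19595179 → 79105539/19595179
APPEND 41: p_7 = 41·79105539 + 3039595 = 3246366694, q_7 = 41·19595179 + 752936 = 804155275 → 3246366694/804155275
APPEND 49: p_8 = 49·3246366694 + 79105539 = 159151073545, q_8 = 49·804155275 + 19595179 = 39423203654 → 159151073545/39423203654
APPEND 42: p_9 = 42·159151073545 + 3246366694 = 6687591455584, q_9 = 42·39423203654 + 804155275 = 1656578708743 → 6687591455584/1656578708743
APPEND 32: p_10 = 32·6687591455584 + 159151073545 = 214162077652233, q_10 = 32·1656578708743 + 39423203654 = 53049941883430 → 214162077652233/53049941883430
APPEND 6: p_11 = 6·214162077652233 + 6687591455584 = 1291660057368982, q_11 = 6·53049941883430 + 1656578708743 = 319956230009323 → 1291660057368982/319956230009323

4/1
109/27
3165/784
72904/18059
3039595/752936
79105539/19595179
6687591455584/1656578708743
1291660057368982/319956230009323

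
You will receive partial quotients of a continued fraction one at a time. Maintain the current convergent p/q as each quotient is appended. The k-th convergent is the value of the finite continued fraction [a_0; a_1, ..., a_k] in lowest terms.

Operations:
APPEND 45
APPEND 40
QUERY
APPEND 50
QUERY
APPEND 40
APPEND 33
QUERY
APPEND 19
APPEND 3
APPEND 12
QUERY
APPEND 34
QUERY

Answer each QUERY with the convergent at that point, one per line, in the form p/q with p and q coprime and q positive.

1801/40
90095/2001
119074928/2644641
85271980757/1893881275
2906164508365/64545592768

APPEND 45: p_0 = 45·1 + 0 = 45, q_0 = 45·0 + 1 = 1 → 45/1
APPEND 40: p_1 = 40·45 + 1 = 1801, q_1 = 40·1 + 0 = 40 → 1801/40
APPEND 50: p_2 = 50·1801 + 45 = 90095, q_2 = 50·40 + 1 = 2001 → 90095/2001
APPEND 40: p_3 = 40·90095 + 1801 = 3605601, q_3 = 40·2001 + 40 = 80080 → 3605601/80080
APPEND 33: p_4 = 33·3605601 + 90095 = 119074928, q_4 = 33·80080 + 2001 = 2644641 → 119074928/2644641
APPEND 19: p_5 = 19·119074928 + 3605601 = 2266029233, q_5 = 19·2644641 + 80080 = 50328259 → 2266029233/50328259
APPEND 3: p_6 = 3·2266029233 + 119074928 = 6917162627, q_6 = 3·50328259 + 2644641 = 153629418 → 6917162627/153629418
APPEND 12: p_7 = 12·6917162627 + 2266029233 = 85271980757, q_7 = 12·153629418 + 50328259 = 1893881275 → 85271980757/1893881275
APPEND 34: p_8 = 34·85271980757 + 6917162627 = 2906164508365, q_8 = 34·1893881275 + 153629418 = 64545592768 → 2906164508365/64545592768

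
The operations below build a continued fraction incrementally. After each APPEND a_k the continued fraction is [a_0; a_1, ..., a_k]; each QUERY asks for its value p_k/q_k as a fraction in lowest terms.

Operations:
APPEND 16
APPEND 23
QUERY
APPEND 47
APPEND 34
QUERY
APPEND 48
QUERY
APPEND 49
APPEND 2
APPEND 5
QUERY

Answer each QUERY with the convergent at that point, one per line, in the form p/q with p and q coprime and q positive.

APPEND 16: p_0 = 16·1 + 0 = 16, q_0 = 16·0 + 1 = 1 → 16/1
APPEND 23: p_1 = 23·16 + 1 = 369, q_1 = 23·1 + 0 = 23 → 369/23
APPEND 47: p_2 = 47·369 + 16 = 17359, q_2 = 47·23 + 1 = 1082 → 17359/1082
APPEND 34: p_3 = 34·17359 + 369 = 590575, q_3 = 34·1082 + 23 = 36811 → 590575/36811
APPEND 48: p_4 = 48·590575 + 17359 = 28364959, q_4 = 48·36811 + 1082 = 1768010 → 28364959/1768010
APPEND 49: p_5 = 49·28364959 + 590575 = 1390473566, q_5 = 49·1768010 + 36811 = 86669301 → 1390473566/86669301
APPEND 2: p_6 = 2·1390473566 + 28364959 = 2809312091, q_6 = 2·86669301 + 1768010 = 175106612 → 2809312091/175106612
APPEND 5: p_7 = 5·2809312091 + 1390473566 = 15437034021, q_7 = 5·175106612 + 86669301 = 962202361 → 15437034021/962202361

369/23
590575/36811
28364959/1768010
15437034021/962202361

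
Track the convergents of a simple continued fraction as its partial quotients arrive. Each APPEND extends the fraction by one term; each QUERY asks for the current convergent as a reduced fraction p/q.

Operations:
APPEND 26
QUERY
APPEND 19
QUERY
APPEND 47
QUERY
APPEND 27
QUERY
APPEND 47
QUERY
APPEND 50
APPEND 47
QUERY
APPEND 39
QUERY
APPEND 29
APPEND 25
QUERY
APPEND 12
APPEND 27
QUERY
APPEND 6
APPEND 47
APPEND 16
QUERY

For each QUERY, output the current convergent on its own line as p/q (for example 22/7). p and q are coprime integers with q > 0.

26/1
495/19
23291/894
629352/24157
29602835/1136273
69625844629/2672513202
2716888711633/104284852685
1974201850761283/75777615879360
643744805256430597/24709452358300809
2936637216083192215444/112719662810352288417

APPEND 26: p_0 = 26·1 + 0 = 26, q_0 = 26·0 + 1 = 1 → 26/1
APPEND 19: p_1 = 19·26 + 1 = 495, q_1 = 19·1 + 0 = 19 → 495/19
APPEND 47: p_2 = 47·495 + 26 = 23291, q_2 = 47·19 + 1 = 894 → 23291/894
APPEND 27: p_3 = 27·23291 + 495 = 629352, q_3 = 27·894 + 19 = 24157 → 629352/24157
APPEND 47: p_4 = 47·629352 + 23291 = 29602835, q_4 = 47·24157 + 894 = 1136273 → 29602835/1136273
APPEND 50: p_5 = 50·29602835 + 629352 = 1480771102, q_5 = 50·1136273 + 24157 = 56837807 → 1480771102/56837807
APPEND 47: p_6 = 47·1480771102 + 29602835 = 69625844629, q_6 = 47·56837807 + 1136273 = 2672513202 → 69625844629/2672513202
APPEND 39: p_7 = 39·69625844629 + 1480771102 = 2716888711633, q_7 = 39·2672513202 + 56837807 = 104284852685 → 2716888711633/104284852685
APPEND 29: p_8 = 29·2716888711633 + 69625844629 = 78859398481986, q_8 = 29·104284852685 + 2672513202 = 3026933241067 → 78859398481986/3026933241067
APPEND 25: p_9 = 25·78859398481986 + 2716888711633 = 1974201850761283, q_9 = 25·3026933241067 + 104284852685 = 75777615879360 → 1974201850761283/75777615879360
APPEND 12: p_10 = 12·1974201850761283 + 78859398481986 = 23769281607617382, q_10 = 12·75777615879360 + 3026933241067 = 912358323793387 → 23769281607617382/912358323793387
APPEND 27: p_11 = 27·23769281607617382 + 1974201850761283 = 643744805256430597, q_11 = 27·912358323793387 + 75777615879360 = 24709452358300809 → 643744805256430597/24709452358300809
APPEND 6: p_12 = 6·643744805256430597 + 23769281607617382 = 3886238113146200964, q_12 = 6·24709452358300809 + 912358323793387 = 149169072473598241 → 3886238113146200964/149169072473598241
APPEND 47: p_13 = 47·3886238113146200964 + 643744805256430597 = 183296936123127875905, q_13 = 47·149169072473598241 + 24709452358300809 = 7035655858617418136 → 183296936123127875905/7035655858617418136
APPEND 16: p_14 = 16·183296936123127875905 + 3886238113146200964 = 2936637216083192215444, q_14 = 16·7035655858617418136 + 149169072473598241 = 112719662810352288417 → 2936637216083192215444/112719662810352288417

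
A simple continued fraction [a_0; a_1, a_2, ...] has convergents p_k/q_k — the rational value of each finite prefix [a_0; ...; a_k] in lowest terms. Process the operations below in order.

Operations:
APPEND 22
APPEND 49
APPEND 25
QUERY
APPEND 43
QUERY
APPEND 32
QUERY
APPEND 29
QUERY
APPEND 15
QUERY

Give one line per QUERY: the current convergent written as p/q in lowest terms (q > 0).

APPEND 22: p_0 = 22·1 + 0 = 22, q_0 = 22·0 + 1 = 1 → 22/1
APPEND 49: p_1 = 49·22 + 1 = 1079, q_1 = 49·1 + 0 = 49 → 1079/49
APPEND 25: p_2 = 25·1079 + 22 = 26997, q_2 = 25·49 + 1 = 1226 → 26997/1226
APPEND 43: p_3 = 43·26997 + 1079 = 1161950, q_3 = 43·1226 + 49 = 52767 → 1161950/52767
APPEND 32: p_4 = 32·1161950 + 26997 = 37209397, q_4 = 32·52767 + 1226 = 1689770 → 37209397/1689770
APPEND 29: p_5 = 29·37209397 + 1161950 = 1080234463, q_5 = 29·1689770 + 52767 = 49056097 → 1080234463/49056097
APPEND 15: p_6 = 15·1080234463 + 37209397 = 16240726342, q_6 = 15·49056097 + 1689770 = 737531225 → 16240726342/737531225

26997/1226
1161950/52767
37209397/1689770
1080234463/49056097
16240726342/737531225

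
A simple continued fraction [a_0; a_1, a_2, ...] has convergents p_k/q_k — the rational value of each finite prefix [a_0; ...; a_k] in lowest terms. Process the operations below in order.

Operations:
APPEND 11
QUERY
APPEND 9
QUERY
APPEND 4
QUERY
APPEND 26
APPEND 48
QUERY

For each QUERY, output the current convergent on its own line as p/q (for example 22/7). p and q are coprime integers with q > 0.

APPEND 11: p_0 = 11·1 + 0 = 11, q_0 = 11·0 + 1 = 1 → 11/1
APPEND 9: p_1 = 9·11 + 1 = 100, q_1 = 9·1 + 0 = 9 → 100/9
APPEND 4: p_2 = 4·100 + 11 = 411, q_2 = 4·9 + 1 = 37 → 411/37
APPEND 26: p_3 = 26·411 + 100 = 10786, q_3 = 26·37 + 9 = 971 → 10786/971
APPEND 48: p_4 = 48·10786 + 411 = 518139, q_4 = 48·971 + 37 = 46645 → 518139/46645

11/1
100/9
411/37
518139/46645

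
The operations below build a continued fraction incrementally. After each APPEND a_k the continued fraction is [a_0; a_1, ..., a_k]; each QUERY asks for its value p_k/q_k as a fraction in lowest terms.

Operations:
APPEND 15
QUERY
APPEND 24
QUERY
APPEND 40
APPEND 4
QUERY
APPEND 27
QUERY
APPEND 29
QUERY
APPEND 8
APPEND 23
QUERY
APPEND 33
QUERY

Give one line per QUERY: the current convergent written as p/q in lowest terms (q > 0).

15/1
361/24
58181/3868
1585342/105397
46033099/3060381
8552586181/568594616
282605194107/18788210773

APPEND 15: p_0 = 15·1 + 0 = 15, q_0 = 15·0 + 1 = 1 → 15/1
APPEND 24: p_1 = 24·15 + 1 = 361, q_1 = 24·1 + 0 = 24 → 361/24
APPEND 40: p_2 = 40·361 + 15 = 14455, q_2 = 40·24 + 1 = 961 → 14455/961
APPEND 4: p_3 = 4·14455 + 361 = 58181, q_3 = 4·961 + 24 = 3868 → 58181/3868
APPEND 27: p_4 = 27·58181 + 14455 = 1585342, q_4 = 27·3868 + 961 = 105397 → 1585342/105397
APPEND 29: p_5 = 29·1585342 + 58181 = 46033099, q_5 = 29·105397 + 3868 = 3060381 → 46033099/3060381
APPEND 8: p_6 = 8·46033099 + 1585342 = 369850134, q_6 = 8·3060381 + 105397 = 24588445 → 369850134/24588445
APPEND 23: p_7 = 23·369850134 + 46033099 = 8552586181, q_7 = 23·24588445 + 3060381 = 568594616 → 8552586181/568594616
APPEND 33: p_8 = 33·8552586181 + 369850134 = 282605194107, q_8 = 33·568594616 + 24588445 = 18788210773 → 282605194107/18788210773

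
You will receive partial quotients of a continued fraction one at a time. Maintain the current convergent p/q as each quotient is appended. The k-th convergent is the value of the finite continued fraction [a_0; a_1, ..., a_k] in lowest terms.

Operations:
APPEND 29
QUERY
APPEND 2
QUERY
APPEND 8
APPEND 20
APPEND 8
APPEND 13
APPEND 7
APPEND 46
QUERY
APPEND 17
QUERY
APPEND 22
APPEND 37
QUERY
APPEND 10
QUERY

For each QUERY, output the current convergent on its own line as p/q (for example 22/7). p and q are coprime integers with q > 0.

29/1
59/2
347665102/11796951
5917841523/200803837
4835904450019/164091614342
48489584678798/1645345624785

APPEND 29: p_0 = 29·1 + 0 = 29, q_0 = 29·0 + 1 = 1 → 29/1
APPEND 2: p_1 = 2·29 + 1 = 59, q_1 = 2·1 + 0 = 2 → 59/2
APPEND 8: p_2 = 8·59 + 29 = 501, q_2 = 8·2 + 1 = 17 → 501/17
APPEND 20: p_3 = 20·501 + 59 = 10079, q_3 = 20·17 + 2 = 342 → 10079/342
APPEND 8: p_4 = 8·10079 + 501 = 81133, q_4 = 8·342 + 17 = 2753 → 81133/2753
APPEND 13: p_5 = 13·81133 + 10079 = 1064808, q_5 = 13·2753 + 342 = 36131 → 1064808/36131
APPEND 7: p_6 = 7·1064808 + 81133 = 7534789, q_6 = 7·36131 + 2753 = 255670 → 7534789/255670
APPEND 46: p_7 = 46·7534789 + 1064808 = 347665102, q_7 = 46·255670 + 36131 = 11796951 → 347665102/11796951
APPEND 17: p_8 = 17·347665102 + 7534789 = 5917841523, q_8 = 17·11796951 + 255670 = 200803837 → 5917841523/200803837
APPEND 22: p_9 = 22·5917841523 + 347665102 = 130540178608, q_9 = 22·200803837 + 11796951 = 4429481365 → 130540178608/4429481365
APPEND 37: p_10 = 37·130540178608 + 5917841523 = 4835904450019, q_10 = 37·4429481365 + 200803837 = 164091614342 → 4835904450019/164091614342
APPEND 10: p_11 = 10·4835904450019 + 130540178608 = 48489584678798, q_11 = 10·164091614342 + 4429481365 = 1645345624785 → 48489584678798/1645345624785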